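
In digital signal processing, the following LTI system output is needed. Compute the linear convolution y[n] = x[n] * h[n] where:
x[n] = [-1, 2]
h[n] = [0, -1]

y[n] = sum_k x[k]*h[n-k]. Output length = len(x) + len(h) - 1 = 2 + 2 - 1 = 3.
y[0] = -1*0 = 0
y[1] = 2*0 + -1*-1 = 1
y[2] = 2*-1 = -2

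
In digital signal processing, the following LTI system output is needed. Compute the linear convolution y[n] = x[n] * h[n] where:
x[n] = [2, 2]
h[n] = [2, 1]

y[n] = sum_k x[k]*h[n-k]. Output length = len(x) + len(h) - 1 = 2 + 2 - 1 = 3.
y[0] = 2*2 = 4
y[1] = 2*2 + 2*1 = 6
y[2] = 2*1 = 2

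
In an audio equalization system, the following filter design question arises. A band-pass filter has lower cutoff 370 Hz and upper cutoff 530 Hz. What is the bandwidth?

Bandwidth = f_high - f_low
= 530 Hz - 370 Hz = 160 Hz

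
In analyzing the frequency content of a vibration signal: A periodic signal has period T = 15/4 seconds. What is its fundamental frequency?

The fundamental frequency is the reciprocal of the period.
f = 1/T = 1/(15/4) = 4/15 Hz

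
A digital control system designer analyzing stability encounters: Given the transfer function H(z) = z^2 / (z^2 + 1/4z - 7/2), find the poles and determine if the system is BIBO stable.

Poles are roots of the denominator: z^2 + 1/4z - 7/2 = 0.
Quadratic formula: z = [-(1/4) +/- sqrt((1/4)^2 - 4*(-7/2))] / 2
Discriminant = 1/16 + 14 = 225/16; sqrt = 15/4.
z = (-1/4 +/- 15/4) / 2 => z = 7/4 or z = -2.
|p1| = 7/4, |p2| = 2.
For BIBO stability, all poles must lie inside the unit circle (|p| < 1).
System is UNSTABLE since at least one |p| >= 1.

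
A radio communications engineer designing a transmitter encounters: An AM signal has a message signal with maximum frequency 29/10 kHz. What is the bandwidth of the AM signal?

In AM (double-sideband), the bandwidth is twice the message frequency.
BW = 2 * f_m = 2 * 29/10 kHz = 29/5 kHz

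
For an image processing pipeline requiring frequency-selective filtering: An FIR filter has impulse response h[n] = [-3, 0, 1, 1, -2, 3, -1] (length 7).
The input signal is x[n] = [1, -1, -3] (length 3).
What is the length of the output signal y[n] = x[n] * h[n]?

For linear convolution, the output length is:
len(y) = len(x) + len(h) - 1 = 3 + 7 - 1 = 9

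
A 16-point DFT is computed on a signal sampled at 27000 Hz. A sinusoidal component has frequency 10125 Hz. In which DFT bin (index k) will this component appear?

DFT frequency resolution = f_s/N = 27000/16 = 3375/2 Hz
Bin index k = f_signal / resolution = 10125 / 3375/2 = 6
The signal frequency 10125 Hz falls in DFT bin k = 6.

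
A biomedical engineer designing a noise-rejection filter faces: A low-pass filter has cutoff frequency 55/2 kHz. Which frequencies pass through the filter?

A low-pass filter passes all frequencies below the cutoff frequency 55/2 kHz and attenuates higher frequencies.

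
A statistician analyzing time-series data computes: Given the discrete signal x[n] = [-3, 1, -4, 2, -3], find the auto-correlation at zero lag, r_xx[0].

The auto-correlation at zero lag r_xx[0] equals the signal energy.
r_xx[0] = sum of x[n]^2 = (-3)^2 + 1^2 + (-4)^2 + 2^2 + (-3)^2
= 9 + 1 + 16 + 4 + 9 = 39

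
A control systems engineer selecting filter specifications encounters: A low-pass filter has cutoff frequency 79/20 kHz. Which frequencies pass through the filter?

A low-pass filter passes all frequencies below the cutoff frequency 79/20 kHz and attenuates higher frequencies.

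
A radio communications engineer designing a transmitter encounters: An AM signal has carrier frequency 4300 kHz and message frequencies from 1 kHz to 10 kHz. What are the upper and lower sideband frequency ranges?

Upper sideband (USB) = fc + [fm_low, fm_high] = 4300 + [1, 10] = [4301, 4310] kHz
Lower sideband (LSB) = fc - [fm_high, fm_low] = 4300 - [10, 1] = [4290, 4299] kHz
Total occupied spectrum: 4290 kHz to 4310 kHz (plus carrier at 4300 kHz)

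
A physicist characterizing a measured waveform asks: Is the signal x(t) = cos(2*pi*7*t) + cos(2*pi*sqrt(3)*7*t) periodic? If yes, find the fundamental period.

f1 = 7 Hz, f2 = 7*sqrt(3) Hz
Ratio f2/f1 = sqrt(3), which is irrational.
Since the frequency ratio is irrational, no common period exists.
The signal is not periodic.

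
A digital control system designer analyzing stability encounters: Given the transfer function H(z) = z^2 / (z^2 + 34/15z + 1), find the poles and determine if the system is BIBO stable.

Poles are roots of the denominator: z^2 + 34/15z + 1 = 0.
Quadratic formula: z = [-(34/15) +/- sqrt((34/15)^2 - 4*(1))] / 2
Discriminant = 1156/225 - 4 = 256/225; sqrt = 16/15.
z = (-34/15 +/- 16/15) / 2 => z = -3/5 or z = -5/3.
|p1| = 5/3, |p2| = 3/5.
For BIBO stability, all poles must lie inside the unit circle (|p| < 1).
System is UNSTABLE since at least one |p| >= 1.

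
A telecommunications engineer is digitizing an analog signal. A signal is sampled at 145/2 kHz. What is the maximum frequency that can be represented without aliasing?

The maximum frequency that can be represented without aliasing
is the Nyquist frequency: f_max = f_s / 2 = 145/2 kHz / 2 = 145/4 kHz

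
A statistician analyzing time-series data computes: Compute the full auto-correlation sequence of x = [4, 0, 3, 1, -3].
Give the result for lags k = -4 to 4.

r_xx[k] = sum_m x[m]*x[m+k], indexed from 0, for k = -4 to 4:
  r_xx[-4] = x[4]*x[0] = -12
  r_xx[-3] = x[3]*x[0] + x[4]*x[1] = 4
  r_xx[-2] = x[2]*x[0] + x[3]*x[1] + x[4]*x[2] = 3
  r_xx[-1] = x[1]*x[0] + x[2]*x[1] + x[3]*x[2] + x[4]*x[3] = 0
  r_xx[0] = x[0]*x[0] + x[1]*x[1] + x[2]*x[2] + x[3]*x[3] + x[4]*x[4] = 35
  r_xx[1] = x[0]*x[1] + x[1]*x[2] + x[2]*x[3] + x[3]*x[4] = 0
  r_xx[2] = x[0]*x[2] + x[1]*x[3] + x[2]*x[4] = 3
  r_xx[3] = x[0]*x[3] + x[1]*x[4] = 4
  r_xx[4] = x[0]*x[4] = -12
r_xx = [-12, 4, 3, 0, 35, 0, 3, 4, -12]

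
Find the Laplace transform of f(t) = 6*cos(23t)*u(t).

Standard pair: cos(wt)*u(t) <-> s/(s^2+w^2)
With w = 23: L{6*cos(23t)*u(t)} = 6s/(s^2+529)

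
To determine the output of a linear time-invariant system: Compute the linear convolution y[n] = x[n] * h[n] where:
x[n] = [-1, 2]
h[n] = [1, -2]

y[n] = sum_k x[k]*h[n-k]. Output length = len(x) + len(h) - 1 = 2 + 2 - 1 = 3.
y[0] = -1*1 = -1
y[1] = 2*1 + -1*-2 = 4
y[2] = 2*-2 = -4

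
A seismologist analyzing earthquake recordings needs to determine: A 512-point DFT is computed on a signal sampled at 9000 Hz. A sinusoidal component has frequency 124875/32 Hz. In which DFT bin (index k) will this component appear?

DFT frequency resolution = f_s/N = 9000/512 = 1125/64 Hz
Bin index k = f_signal / resolution = 124875/32 / 1125/64 = 222
The signal frequency 124875/32 Hz falls in DFT bin k = 222.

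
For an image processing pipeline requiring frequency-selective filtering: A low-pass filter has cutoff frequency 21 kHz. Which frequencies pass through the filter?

A low-pass filter passes all frequencies below the cutoff frequency 21 kHz and attenuates higher frequencies.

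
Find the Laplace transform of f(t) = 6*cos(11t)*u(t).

Standard pair: cos(wt)*u(t) <-> s/(s^2+w^2)
With w = 11: L{6*cos(11t)*u(t)} = 6s/(s^2+121)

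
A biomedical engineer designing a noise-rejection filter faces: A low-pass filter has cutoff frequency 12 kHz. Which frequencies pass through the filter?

A low-pass filter passes all frequencies below the cutoff frequency 12 kHz and attenuates higher frequencies.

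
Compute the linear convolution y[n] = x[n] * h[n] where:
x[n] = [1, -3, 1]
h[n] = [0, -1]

y[n] = sum_k x[k]*h[n-k]. Output length = len(x) + len(h) - 1 = 3 + 2 - 1 = 4.
y[0] = 1*0 = 0
y[1] = -3*0 + 1*-1 = -1
y[2] = 1*0 + -3*-1 = 3
y[3] = 1*-1 = -1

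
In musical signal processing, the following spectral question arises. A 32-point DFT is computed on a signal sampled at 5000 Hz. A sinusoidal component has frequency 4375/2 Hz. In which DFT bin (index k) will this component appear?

DFT frequency resolution = f_s/N = 5000/32 = 625/4 Hz
Bin index k = f_signal / resolution = 4375/2 / 625/4 = 14
The signal frequency 4375/2 Hz falls in DFT bin k = 14.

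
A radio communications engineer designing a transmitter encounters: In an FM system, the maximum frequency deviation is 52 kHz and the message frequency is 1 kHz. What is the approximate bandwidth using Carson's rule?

Carson's rule: BW = 2*(delta_f + f_m)
= 2*(52 + 1) kHz = 106 kHz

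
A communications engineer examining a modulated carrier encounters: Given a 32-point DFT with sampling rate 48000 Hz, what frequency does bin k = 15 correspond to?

The frequency of DFT bin k is: f_k = k * f_s / N
f_15 = 15 * 48000 / 32 = 22500 Hz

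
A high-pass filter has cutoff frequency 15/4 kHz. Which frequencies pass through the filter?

A high-pass filter passes all frequencies above the cutoff frequency 15/4 kHz and attenuates lower frequencies.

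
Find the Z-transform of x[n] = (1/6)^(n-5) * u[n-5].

Time-shifting property: if X(z) = Z{x[n]}, then Z{x[n-d]} = z^(-d) * X(z)
X(z) = z/(z - 1/6) for x[n] = (1/6)^n * u[n]
Z{x[n-5]} = z^(-5) * z/(z - 1/6) = z^(-4)/(z - 1/6)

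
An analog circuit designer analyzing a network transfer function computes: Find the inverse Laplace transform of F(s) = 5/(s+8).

Standard pair: k/(s+a) <-> k*e^(-at)*u(t)
With k=5, a=8: f(t) = 5*e^(-8t)*u(t)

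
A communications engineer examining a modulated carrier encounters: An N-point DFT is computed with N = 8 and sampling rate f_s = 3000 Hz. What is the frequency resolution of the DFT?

DFT frequency resolution = f_s / N
= 3000 / 8 = 375 Hz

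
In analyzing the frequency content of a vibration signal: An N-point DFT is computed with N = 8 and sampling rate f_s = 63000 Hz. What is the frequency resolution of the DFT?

DFT frequency resolution = f_s / N
= 63000 / 8 = 7875 Hz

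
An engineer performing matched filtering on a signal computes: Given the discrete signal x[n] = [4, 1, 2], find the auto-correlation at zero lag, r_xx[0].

The auto-correlation at zero lag r_xx[0] equals the signal energy.
r_xx[0] = sum of x[n]^2 = 4^2 + 1^2 + 2^2
= 16 + 1 + 4 = 21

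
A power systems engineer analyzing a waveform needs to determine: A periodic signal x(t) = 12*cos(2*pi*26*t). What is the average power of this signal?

Average power of A*cos(wt) is A^2/2.
P = 12^2 / 2 = 144/2 = 72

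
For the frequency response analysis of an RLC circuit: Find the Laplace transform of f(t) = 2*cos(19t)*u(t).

Standard pair: cos(wt)*u(t) <-> s/(s^2+w^2)
With w = 19: L{2*cos(19t)*u(t)} = 2s/(s^2+361)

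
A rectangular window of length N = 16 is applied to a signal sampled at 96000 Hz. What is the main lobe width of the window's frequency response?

For a rectangular window of length N,
the main lobe width in frequency is 2*f_s/N.
= 2*96000/16 = 12000 Hz
This determines the minimum frequency separation for resolving two sinusoids.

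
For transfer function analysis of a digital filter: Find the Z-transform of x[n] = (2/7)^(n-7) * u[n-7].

Time-shifting property: if X(z) = Z{x[n]}, then Z{x[n-d]} = z^(-d) * X(z)
X(z) = z/(z - 2/7) for x[n] = (2/7)^n * u[n]
Z{x[n-7]} = z^(-7) * z/(z - 2/7) = z^(-6)/(z - 2/7)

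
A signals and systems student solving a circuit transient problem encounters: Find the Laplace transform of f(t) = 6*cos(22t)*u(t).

Standard pair: cos(wt)*u(t) <-> s/(s^2+w^2)
With w = 22: L{6*cos(22t)*u(t)} = 6s/(s^2+484)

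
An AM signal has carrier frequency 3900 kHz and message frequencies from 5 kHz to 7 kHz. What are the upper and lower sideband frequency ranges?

Upper sideband (USB) = fc + [fm_low, fm_high] = 3900 + [5, 7] = [3905, 3907] kHz
Lower sideband (LSB) = fc - [fm_high, fm_low] = 3900 - [7, 5] = [3893, 3895] kHz
Total occupied spectrum: 3893 kHz to 3907 kHz (plus carrier at 3900 kHz)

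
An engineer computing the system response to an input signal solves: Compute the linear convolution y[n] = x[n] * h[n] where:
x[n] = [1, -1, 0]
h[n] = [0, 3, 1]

y[n] = sum_k x[k]*h[n-k]. Output length = len(x) + len(h) - 1 = 3 + 3 - 1 = 5.
y[0] = 1*0 = 0
y[1] = -1*0 + 1*3 = 3
y[2] = 0*0 + -1*3 + 1*1 = -2
y[3] = 0*3 + -1*1 = -1
y[4] = 0*1 = 0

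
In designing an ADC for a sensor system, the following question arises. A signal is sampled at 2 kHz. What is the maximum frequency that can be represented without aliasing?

The maximum frequency that can be represented without aliasing
is the Nyquist frequency: f_max = f_s / 2 = 2 kHz / 2 = 1 kHz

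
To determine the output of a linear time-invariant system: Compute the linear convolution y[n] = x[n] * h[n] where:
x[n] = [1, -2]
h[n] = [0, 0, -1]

y[n] = sum_k x[k]*h[n-k]. Output length = len(x) + len(h) - 1 = 2 + 3 - 1 = 4.
y[0] = 1*0 = 0
y[1] = -2*0 + 1*0 = 0
y[2] = -2*0 + 1*-1 = -1
y[3] = -2*-1 = 2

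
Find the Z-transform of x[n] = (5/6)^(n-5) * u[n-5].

Time-shifting property: if X(z) = Z{x[n]}, then Z{x[n-d]} = z^(-d) * X(z)
X(z) = z/(z - 5/6) for x[n] = (5/6)^n * u[n]
Z{x[n-5]} = z^(-5) * z/(z - 5/6) = z^(-4)/(z - 5/6)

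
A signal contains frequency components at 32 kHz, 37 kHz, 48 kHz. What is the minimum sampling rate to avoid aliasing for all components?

The highest frequency component is f_max = 48 kHz.
Nyquist rate = 2 * f_max = 2 * 48 kHz = 96 kHz.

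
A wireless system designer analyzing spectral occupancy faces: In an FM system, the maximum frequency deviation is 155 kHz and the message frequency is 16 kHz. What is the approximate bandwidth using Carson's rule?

Carson's rule: BW = 2*(delta_f + f_m)
= 2*(155 + 16) kHz = 342 kHz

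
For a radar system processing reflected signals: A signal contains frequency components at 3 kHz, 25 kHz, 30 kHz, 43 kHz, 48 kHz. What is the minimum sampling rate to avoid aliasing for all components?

The highest frequency component is f_max = 48 kHz.
Nyquist rate = 2 * f_max = 2 * 48 kHz = 96 kHz.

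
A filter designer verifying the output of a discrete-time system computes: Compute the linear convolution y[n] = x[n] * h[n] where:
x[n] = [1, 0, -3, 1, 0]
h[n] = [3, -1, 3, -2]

y[n] = sum_k x[k]*h[n-k]. Output length = len(x) + len(h) - 1 = 5 + 4 - 1 = 8.
y[0] = 1*3 = 3
y[1] = 0*3 + 1*-1 = -1
y[2] = -3*3 + 0*-1 + 1*3 = -6
y[3] = 1*3 + -3*-1 + 0*3 + 1*-2 = 4
y[4] = 0*3 + 1*-1 + -3*3 + 0*-2 = -10
y[5] = 0*-1 + 1*3 + -3*-2 = 9
y[6] = 0*3 + 1*-2 = -2
y[7] = 0*-2 = 0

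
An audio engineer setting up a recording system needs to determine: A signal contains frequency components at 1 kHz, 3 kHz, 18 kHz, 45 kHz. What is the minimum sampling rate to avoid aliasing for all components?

The highest frequency component is f_max = 45 kHz.
Nyquist rate = 2 * f_max = 2 * 45 kHz = 90 kHz.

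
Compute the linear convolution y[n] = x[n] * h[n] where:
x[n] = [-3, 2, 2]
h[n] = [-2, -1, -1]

y[n] = sum_k x[k]*h[n-k]. Output length = len(x) + len(h) - 1 = 3 + 3 - 1 = 5.
y[0] = -3*-2 = 6
y[1] = 2*-2 + -3*-1 = -1
y[2] = 2*-2 + 2*-1 + -3*-1 = -3
y[3] = 2*-1 + 2*-1 = -4
y[4] = 2*-1 = -2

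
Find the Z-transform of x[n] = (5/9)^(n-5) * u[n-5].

Time-shifting property: if X(z) = Z{x[n]}, then Z{x[n-d]} = z^(-d) * X(z)
X(z) = z/(z - 5/9) for x[n] = (5/9)^n * u[n]
Z{x[n-5]} = z^(-5) * z/(z - 5/9) = z^(-4)/(z - 5/9)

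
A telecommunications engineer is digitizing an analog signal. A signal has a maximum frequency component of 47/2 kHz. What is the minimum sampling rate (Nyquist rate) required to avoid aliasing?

By the Nyquist-Shannon sampling theorem,
the minimum sampling rate (Nyquist rate) must be at least 2 * f_max.
Nyquist rate = 2 * 47/2 kHz = 47 kHz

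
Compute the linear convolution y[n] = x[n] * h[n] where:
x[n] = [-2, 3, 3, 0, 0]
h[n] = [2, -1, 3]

y[n] = sum_k x[k]*h[n-k]. Output length = len(x) + len(h) - 1 = 5 + 3 - 1 = 7.
y[0] = -2*2 = -4
y[1] = 3*2 + -2*-1 = 8
y[2] = 3*2 + 3*-1 + -2*3 = -3
y[3] = 0*2 + 3*-1 + 3*3 = 6
y[4] = 0*2 + 0*-1 + 3*3 = 9
y[5] = 0*-1 + 0*3 = 0
y[6] = 0*3 = 0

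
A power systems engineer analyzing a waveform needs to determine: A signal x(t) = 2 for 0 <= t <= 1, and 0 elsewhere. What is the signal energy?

Energy = integral of |x(t)|^2 dt over the signal duration
= 2^2 * 1 = 4 * 1 = 4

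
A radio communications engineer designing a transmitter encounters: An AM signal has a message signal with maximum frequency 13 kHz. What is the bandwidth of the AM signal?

In AM (double-sideband), the bandwidth is twice the message frequency.
BW = 2 * f_m = 2 * 13 kHz = 26 kHz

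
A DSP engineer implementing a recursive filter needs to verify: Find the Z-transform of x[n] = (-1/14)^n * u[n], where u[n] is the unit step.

The Z-transform of a^n * u[n] is z/(z-a) for |z| > |a|.
Here a = -1/14, so X(z) = z/(z - (-1/14)) = 14z/(14z + 1)
ROC: |z| > 1/14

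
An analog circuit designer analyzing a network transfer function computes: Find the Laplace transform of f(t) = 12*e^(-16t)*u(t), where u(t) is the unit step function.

Standard Laplace transform pair:
e^(-at)*u(t) <-> 1/(s+a)
With a = 16: L{12*e^(-16t)*u(t)} = 12/(s+16), ROC: Re(s) > -16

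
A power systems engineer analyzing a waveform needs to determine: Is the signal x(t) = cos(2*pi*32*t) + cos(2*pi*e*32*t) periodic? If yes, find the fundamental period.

f1 = 32 Hz, f2 = 32*e Hz
Ratio f2/f1 = e, which is irrational.
Since the frequency ratio is irrational, no common period exists.
The signal is not periodic.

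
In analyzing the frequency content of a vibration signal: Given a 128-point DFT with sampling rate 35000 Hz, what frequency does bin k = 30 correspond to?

The frequency of DFT bin k is: f_k = k * f_s / N
f_30 = 30 * 35000 / 128 = 65625/8 Hz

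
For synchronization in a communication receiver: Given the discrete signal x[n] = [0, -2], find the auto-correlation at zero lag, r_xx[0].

The auto-correlation at zero lag r_xx[0] equals the signal energy.
r_xx[0] = sum of x[n]^2 = 0^2 + (-2)^2
= 0 + 4 = 4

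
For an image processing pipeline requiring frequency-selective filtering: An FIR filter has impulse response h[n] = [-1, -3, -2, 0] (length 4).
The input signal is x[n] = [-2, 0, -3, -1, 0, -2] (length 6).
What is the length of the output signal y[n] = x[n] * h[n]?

For linear convolution, the output length is:
len(y) = len(x) + len(h) - 1 = 6 + 4 - 1 = 9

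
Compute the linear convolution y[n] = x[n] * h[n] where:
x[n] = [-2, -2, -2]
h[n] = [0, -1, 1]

y[n] = sum_k x[k]*h[n-k]. Output length = len(x) + len(h) - 1 = 3 + 3 - 1 = 5.
y[0] = -2*0 = 0
y[1] = -2*0 + -2*-1 = 2
y[2] = -2*0 + -2*-1 + -2*1 = 0
y[3] = -2*-1 + -2*1 = 0
y[4] = -2*1 = -2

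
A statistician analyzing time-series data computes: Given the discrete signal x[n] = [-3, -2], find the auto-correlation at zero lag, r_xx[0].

The auto-correlation at zero lag r_xx[0] equals the signal energy.
r_xx[0] = sum of x[n]^2 = (-3)^2 + (-2)^2
= 9 + 4 = 13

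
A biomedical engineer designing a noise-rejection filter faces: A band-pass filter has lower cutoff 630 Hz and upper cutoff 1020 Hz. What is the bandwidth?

Bandwidth = f_high - f_low
= 1020 Hz - 630 Hz = 390 Hz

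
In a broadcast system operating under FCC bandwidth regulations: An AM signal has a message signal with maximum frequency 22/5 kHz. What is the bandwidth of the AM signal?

In AM (double-sideband), the bandwidth is twice the message frequency.
BW = 2 * f_m = 2 * 22/5 kHz = 44/5 kHz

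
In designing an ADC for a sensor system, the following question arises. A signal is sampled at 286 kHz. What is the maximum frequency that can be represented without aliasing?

The maximum frequency that can be represented without aliasing
is the Nyquist frequency: f_max = f_s / 2 = 286 kHz / 2 = 143 kHz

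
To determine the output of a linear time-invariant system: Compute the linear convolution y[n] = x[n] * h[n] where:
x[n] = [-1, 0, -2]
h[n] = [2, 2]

y[n] = sum_k x[k]*h[n-k]. Output length = len(x) + len(h) - 1 = 3 + 2 - 1 = 4.
y[0] = -1*2 = -2
y[1] = 0*2 + -1*2 = -2
y[2] = -2*2 + 0*2 = -4
y[3] = -2*2 = -4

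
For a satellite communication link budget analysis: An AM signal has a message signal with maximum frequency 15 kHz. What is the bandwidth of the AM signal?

In AM (double-sideband), the bandwidth is twice the message frequency.
BW = 2 * f_m = 2 * 15 kHz = 30 kHz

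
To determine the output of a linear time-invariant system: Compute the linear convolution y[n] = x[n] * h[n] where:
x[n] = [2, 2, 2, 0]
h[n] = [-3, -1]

y[n] = sum_k x[k]*h[n-k]. Output length = len(x) + len(h) - 1 = 4 + 2 - 1 = 5.
y[0] = 2*-3 = -6
y[1] = 2*-3 + 2*-1 = -8
y[2] = 2*-3 + 2*-1 = -8
y[3] = 0*-3 + 2*-1 = -2
y[4] = 0*-1 = 0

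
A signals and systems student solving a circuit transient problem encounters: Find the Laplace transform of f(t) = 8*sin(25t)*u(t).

Standard pair: sin(wt)*u(t) <-> w/(s^2+w^2)
With w = 25: L{8*sin(25t)*u(t)} = 200/(s^2+625)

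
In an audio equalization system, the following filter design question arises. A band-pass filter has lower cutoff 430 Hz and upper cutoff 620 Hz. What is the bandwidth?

Bandwidth = f_high - f_low
= 620 Hz - 430 Hz = 190 Hz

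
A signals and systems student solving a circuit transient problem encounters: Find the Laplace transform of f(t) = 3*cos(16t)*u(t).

Standard pair: cos(wt)*u(t) <-> s/(s^2+w^2)
With w = 16: L{3*cos(16t)*u(t)} = 3s/(s^2+256)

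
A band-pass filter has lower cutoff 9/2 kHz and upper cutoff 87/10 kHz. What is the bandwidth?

Bandwidth = f_high - f_low
= 87/10 kHz - 9/2 kHz = 21/5 kHz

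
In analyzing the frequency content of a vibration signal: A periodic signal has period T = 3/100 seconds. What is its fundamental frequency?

The fundamental frequency is the reciprocal of the period.
f = 1/T = 1/(3/100) = 100/3 Hz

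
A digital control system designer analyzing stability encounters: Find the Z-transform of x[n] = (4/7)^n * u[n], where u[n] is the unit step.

The Z-transform of a^n * u[n] is z/(z-a) for |z| > |a|.
Here a = 4/7, so X(z) = z/(z - (4/7)) = 7z/(7z - 4)
ROC: |z| > 4/7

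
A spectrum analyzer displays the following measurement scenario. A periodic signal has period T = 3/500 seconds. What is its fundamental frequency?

The fundamental frequency is the reciprocal of the period.
f = 1/T = 1/(3/500) = 500/3 Hz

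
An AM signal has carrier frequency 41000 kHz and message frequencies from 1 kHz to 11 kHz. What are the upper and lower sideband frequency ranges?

Upper sideband (USB) = fc + [fm_low, fm_high] = 41000 + [1, 11] = [41001, 41011] kHz
Lower sideband (LSB) = fc - [fm_high, fm_low] = 41000 - [11, 1] = [40989, 40999] kHz
Total occupied spectrum: 40989 kHz to 41011 kHz (plus carrier at 41000 kHz)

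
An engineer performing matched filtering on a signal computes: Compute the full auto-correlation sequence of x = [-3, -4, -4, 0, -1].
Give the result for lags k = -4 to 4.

r_xx[k] = sum_m x[m]*x[m+k], indexed from 0, for k = -4 to 4:
  r_xx[-4] = x[4]*x[0] = 3
  r_xx[-3] = x[3]*x[0] + x[4]*x[1] = 4
  r_xx[-2] = x[2]*x[0] + x[3]*x[1] + x[4]*x[2] = 16
  r_xx[-1] = x[1]*x[0] + x[2]*x[1] + x[3]*x[2] + x[4]*x[3] = 28
  r_xx[0] = x[0]*x[0] + x[1]*x[1] + x[2]*x[2] + x[3]*x[3] + x[4]*x[4] = 42
  r_xx[1] = x[0]*x[1] + x[1]*x[2] + x[2]*x[3] + x[3]*x[4] = 28
  r_xx[2] = x[0]*x[2] + x[1]*x[3] + x[2]*x[4] = 16
  r_xx[3] = x[0]*x[3] + x[1]*x[4] = 4
  r_xx[4] = x[0]*x[4] = 3
r_xx = [3, 4, 16, 28, 42, 28, 16, 4, 3]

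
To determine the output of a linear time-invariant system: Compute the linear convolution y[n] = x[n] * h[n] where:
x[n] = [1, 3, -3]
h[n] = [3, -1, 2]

y[n] = sum_k x[k]*h[n-k]. Output length = len(x) + len(h) - 1 = 3 + 3 - 1 = 5.
y[0] = 1*3 = 3
y[1] = 3*3 + 1*-1 = 8
y[2] = -3*3 + 3*-1 + 1*2 = -10
y[3] = -3*-1 + 3*2 = 9
y[4] = -3*2 = -6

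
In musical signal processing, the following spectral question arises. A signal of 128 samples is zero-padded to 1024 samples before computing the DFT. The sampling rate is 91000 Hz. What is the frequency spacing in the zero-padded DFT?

Original DFT: N = 128, resolution = f_s/N = 91000/128 = 11375/16 Hz
Zero-padded DFT: N = 1024, resolution = f_s/N = 91000/1024 = 11375/128 Hz
Zero-padding interpolates the spectrum (finer frequency grid)
but does NOT improve the true spectral resolution (ability to resolve close frequencies).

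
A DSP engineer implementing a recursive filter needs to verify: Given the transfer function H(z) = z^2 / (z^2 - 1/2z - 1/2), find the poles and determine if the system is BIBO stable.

Poles are roots of the denominator: z^2 - 1/2z - 1/2 = 0.
Quadratic formula: z = [-(-1/2) +/- sqrt((-1/2)^2 - 4*(-1/2))] / 2
Discriminant = 1/4 + 2 = 9/4; sqrt = 3/2.
z = (1/2 +/- 3/2) / 2 => z = 1 or z = -1/2.
|p1| = 1, |p2| = 1/2.
For BIBO stability, all poles must lie inside the unit circle (|p| < 1).
System is UNSTABLE since at least one |p| >= 1.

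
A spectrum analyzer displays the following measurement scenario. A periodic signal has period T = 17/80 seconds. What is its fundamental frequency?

The fundamental frequency is the reciprocal of the period.
f = 1/T = 1/(17/80) = 80/17 Hz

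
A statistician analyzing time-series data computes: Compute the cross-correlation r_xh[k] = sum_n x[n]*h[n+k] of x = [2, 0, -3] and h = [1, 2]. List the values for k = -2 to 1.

Both sequences indexed from 0 and zero outside their support.
Lags with overlap: k = -2 to 1.
  r_xh[-2] = x[2]*h[0] = -3
  r_xh[-1] = x[1]*h[0] + x[2]*h[1] = -6
  r_xh[0] = x[0]*h[0] + x[1]*h[1] = 2
  r_xh[1] = x[0]*h[1] = 4
r_xh = [-3, -6, 2, 4] (for k = -2, ..., 1)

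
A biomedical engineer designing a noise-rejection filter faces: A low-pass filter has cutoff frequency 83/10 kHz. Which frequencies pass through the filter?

A low-pass filter passes all frequencies below the cutoff frequency 83/10 kHz and attenuates higher frequencies.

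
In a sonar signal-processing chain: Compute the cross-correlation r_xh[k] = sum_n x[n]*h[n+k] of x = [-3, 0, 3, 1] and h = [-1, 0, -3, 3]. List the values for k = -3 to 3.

Both sequences indexed from 0 and zero outside their support.
Lags with overlap: k = -3 to 3.
  r_xh[-3] = x[3]*h[0] = -1
  r_xh[-2] = x[2]*h[0] + x[3]*h[1] = -3
  r_xh[-1] = x[1]*h[0] + x[2]*h[1] + x[3]*h[2] = -3
  r_xh[0] = x[0]*h[0] + x[1]*h[1] + x[2]*h[2] + x[3]*h[3] = -3
  r_xh[1] = x[0]*h[1] + x[1]*h[2] + x[2]*h[3] = 9
  r_xh[2] = x[0]*h[2] + x[1]*h[3] = 9
  r_xh[3] = x[0]*h[3] = -9
r_xh = [-1, -3, -3, -3, 9, 9, -9] (for k = -3, ..., 3)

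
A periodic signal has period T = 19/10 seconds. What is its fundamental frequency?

The fundamental frequency is the reciprocal of the period.
f = 1/T = 1/(19/10) = 10/19 Hz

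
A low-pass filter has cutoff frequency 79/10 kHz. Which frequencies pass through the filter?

A low-pass filter passes all frequencies below the cutoff frequency 79/10 kHz and attenuates higher frequencies.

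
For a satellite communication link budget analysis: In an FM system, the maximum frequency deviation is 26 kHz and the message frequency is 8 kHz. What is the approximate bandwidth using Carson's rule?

Carson's rule: BW = 2*(delta_f + f_m)
= 2*(26 + 8) kHz = 68 kHz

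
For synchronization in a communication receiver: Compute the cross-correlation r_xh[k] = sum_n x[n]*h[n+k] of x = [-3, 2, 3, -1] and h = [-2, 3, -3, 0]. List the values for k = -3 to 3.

Both sequences indexed from 0 and zero outside their support.
Lags with overlap: k = -3 to 3.
  r_xh[-3] = x[3]*h[0] = 2
  r_xh[-2] = x[2]*h[0] + x[3]*h[1] = -9
  r_xh[-1] = x[1]*h[0] + x[2]*h[1] + x[3]*h[2] = 8
  r_xh[0] = x[0]*h[0] + x[1]*h[1] + x[2]*h[2] + x[3]*h[3] = 3
  r_xh[1] = x[0]*h[1] + x[1]*h[2] + x[2]*h[3] = -15
  r_xh[2] = x[0]*h[2] + x[1]*h[3] = 9
  r_xh[3] = x[0]*h[3] = 0
r_xh = [2, -9, 8, 3, -15, 9, 0] (for k = -3, ..., 3)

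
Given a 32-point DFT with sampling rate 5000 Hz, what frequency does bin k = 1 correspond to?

The frequency of DFT bin k is: f_k = k * f_s / N
f_1 = 1 * 5000 / 32 = 625/4 Hz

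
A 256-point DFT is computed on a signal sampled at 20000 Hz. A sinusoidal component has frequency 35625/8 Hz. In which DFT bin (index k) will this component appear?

DFT frequency resolution = f_s/N = 20000/256 = 625/8 Hz
Bin index k = f_signal / resolution = 35625/8 / 625/8 = 57
The signal frequency 35625/8 Hz falls in DFT bin k = 57.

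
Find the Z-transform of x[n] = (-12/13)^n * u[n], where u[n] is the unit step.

The Z-transform of a^n * u[n] is z/(z-a) for |z| > |a|.
Here a = -12/13, so X(z) = z/(z - (-12/13)) = 13z/(13z + 12)
ROC: |z| > 12/13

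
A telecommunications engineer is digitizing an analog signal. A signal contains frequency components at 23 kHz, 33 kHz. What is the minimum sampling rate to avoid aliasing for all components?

The highest frequency component is f_max = 33 kHz.
Nyquist rate = 2 * f_max = 2 * 33 kHz = 66 kHz.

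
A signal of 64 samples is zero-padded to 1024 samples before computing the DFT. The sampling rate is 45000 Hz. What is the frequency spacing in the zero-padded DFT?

Original DFT: N = 64, resolution = f_s/N = 45000/64 = 5625/8 Hz
Zero-padded DFT: N = 1024, resolution = f_s/N = 45000/1024 = 5625/128 Hz
Zero-padding interpolates the spectrum (finer frequency grid)
but does NOT improve the true spectral resolution (ability to resolve close frequencies).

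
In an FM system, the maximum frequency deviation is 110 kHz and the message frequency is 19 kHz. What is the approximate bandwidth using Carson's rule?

Carson's rule: BW = 2*(delta_f + f_m)
= 2*(110 + 19) kHz = 258 kHz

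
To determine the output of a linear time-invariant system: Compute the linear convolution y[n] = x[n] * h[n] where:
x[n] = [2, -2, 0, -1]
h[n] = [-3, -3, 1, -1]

y[n] = sum_k x[k]*h[n-k]. Output length = len(x) + len(h) - 1 = 4 + 4 - 1 = 7.
y[0] = 2*-3 = -6
y[1] = -2*-3 + 2*-3 = 0
y[2] = 0*-3 + -2*-3 + 2*1 = 8
y[3] = -1*-3 + 0*-3 + -2*1 + 2*-1 = -1
y[4] = -1*-3 + 0*1 + -2*-1 = 5
y[5] = -1*1 + 0*-1 = -1
y[6] = -1*-1 = 1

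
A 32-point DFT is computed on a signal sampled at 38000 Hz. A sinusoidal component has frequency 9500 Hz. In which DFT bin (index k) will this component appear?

DFT frequency resolution = f_s/N = 38000/32 = 2375/2 Hz
Bin index k = f_signal / resolution = 9500 / 2375/2 = 8
The signal frequency 9500 Hz falls in DFT bin k = 8.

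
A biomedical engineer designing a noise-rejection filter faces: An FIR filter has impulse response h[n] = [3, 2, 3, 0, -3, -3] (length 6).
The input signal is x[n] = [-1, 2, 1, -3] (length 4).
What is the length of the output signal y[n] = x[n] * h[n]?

For linear convolution, the output length is:
len(y) = len(x) + len(h) - 1 = 4 + 6 - 1 = 9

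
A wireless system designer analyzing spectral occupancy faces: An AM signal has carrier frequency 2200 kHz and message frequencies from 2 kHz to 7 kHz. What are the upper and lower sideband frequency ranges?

Upper sideband (USB) = fc + [fm_low, fm_high] = 2200 + [2, 7] = [2202, 2207] kHz
Lower sideband (LSB) = fc - [fm_high, fm_low] = 2200 - [7, 2] = [2193, 2198] kHz
Total occupied spectrum: 2193 kHz to 2207 kHz (plus carrier at 2200 kHz)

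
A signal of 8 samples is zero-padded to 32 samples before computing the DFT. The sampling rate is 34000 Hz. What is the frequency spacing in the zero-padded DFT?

Original DFT: N = 8, resolution = f_s/N = 34000/8 = 4250 Hz
Zero-padded DFT: N = 32, resolution = f_s/N = 34000/32 = 2125/2 Hz
Zero-padding interpolates the spectrum (finer frequency grid)
but does NOT improve the true spectral resolution (ability to resolve close frequencies).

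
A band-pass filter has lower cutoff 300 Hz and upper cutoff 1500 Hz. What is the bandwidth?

Bandwidth = f_high - f_low
= 1500 Hz - 300 Hz = 1200 Hz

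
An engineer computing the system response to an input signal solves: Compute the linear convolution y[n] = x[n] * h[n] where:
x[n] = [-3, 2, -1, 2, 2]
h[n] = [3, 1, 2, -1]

y[n] = sum_k x[k]*h[n-k]. Output length = len(x) + len(h) - 1 = 5 + 4 - 1 = 8.
y[0] = -3*3 = -9
y[1] = 2*3 + -3*1 = 3
y[2] = -1*3 + 2*1 + -3*2 = -7
y[3] = 2*3 + -1*1 + 2*2 + -3*-1 = 12
y[4] = 2*3 + 2*1 + -1*2 + 2*-1 = 4
y[5] = 2*1 + 2*2 + -1*-1 = 7
y[6] = 2*2 + 2*-1 = 2
y[7] = 2*-1 = -2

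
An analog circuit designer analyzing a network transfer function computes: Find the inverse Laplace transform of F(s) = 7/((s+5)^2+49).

Standard pair: w/((s+a)^2+w^2) <-> e^(-at)*sin(wt)*u(t)
With a=5, w=7: f(t) = e^(-5t)*sin(7t)*u(t)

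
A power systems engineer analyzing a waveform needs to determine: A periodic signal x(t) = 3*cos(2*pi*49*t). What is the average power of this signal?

Average power of A*cos(wt) is A^2/2.
P = 3^2 / 2 = 9/2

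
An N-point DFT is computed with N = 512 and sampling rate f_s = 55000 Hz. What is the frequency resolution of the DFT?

DFT frequency resolution = f_s / N
= 55000 / 512 = 6875/64 Hz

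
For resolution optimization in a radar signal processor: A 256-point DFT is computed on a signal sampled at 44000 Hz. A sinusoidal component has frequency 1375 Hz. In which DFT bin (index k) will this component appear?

DFT frequency resolution = f_s/N = 44000/256 = 1375/8 Hz
Bin index k = f_signal / resolution = 1375 / 1375/8 = 8
The signal frequency 1375 Hz falls in DFT bin k = 8.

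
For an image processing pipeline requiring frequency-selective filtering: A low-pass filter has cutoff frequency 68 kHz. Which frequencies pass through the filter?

A low-pass filter passes all frequencies below the cutoff frequency 68 kHz and attenuates higher frequencies.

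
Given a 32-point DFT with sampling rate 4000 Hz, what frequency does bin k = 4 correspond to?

The frequency of DFT bin k is: f_k = k * f_s / N
f_4 = 4 * 4000 / 32 = 500 Hz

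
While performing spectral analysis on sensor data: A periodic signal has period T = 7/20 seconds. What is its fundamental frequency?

The fundamental frequency is the reciprocal of the period.
f = 1/T = 1/(7/20) = 20/7 Hz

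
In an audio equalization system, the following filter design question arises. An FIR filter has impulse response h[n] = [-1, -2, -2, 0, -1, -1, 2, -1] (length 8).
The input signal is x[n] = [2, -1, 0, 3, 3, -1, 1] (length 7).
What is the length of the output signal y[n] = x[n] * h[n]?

For linear convolution, the output length is:
len(y) = len(x) + len(h) - 1 = 7 + 8 - 1 = 14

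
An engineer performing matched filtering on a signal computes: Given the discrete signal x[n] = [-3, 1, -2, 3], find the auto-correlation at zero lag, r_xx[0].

The auto-correlation at zero lag r_xx[0] equals the signal energy.
r_xx[0] = sum of x[n]^2 = (-3)^2 + 1^2 + (-2)^2 + 3^2
= 9 + 1 + 4 + 9 = 23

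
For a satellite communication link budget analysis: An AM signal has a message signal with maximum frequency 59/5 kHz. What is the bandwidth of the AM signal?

In AM (double-sideband), the bandwidth is twice the message frequency.
BW = 2 * f_m = 2 * 59/5 kHz = 118/5 kHz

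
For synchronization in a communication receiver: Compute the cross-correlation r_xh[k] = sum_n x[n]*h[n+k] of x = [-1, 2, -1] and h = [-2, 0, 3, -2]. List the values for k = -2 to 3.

Both sequences indexed from 0 and zero outside their support.
Lags with overlap: k = -2 to 3.
  r_xh[-2] = x[2]*h[0] = 2
  r_xh[-1] = x[1]*h[0] + x[2]*h[1] = -4
  r_xh[0] = x[0]*h[0] + x[1]*h[1] + x[2]*h[2] = -1
  r_xh[1] = x[0]*h[1] + x[1]*h[2] + x[2]*h[3] = 8
  r_xh[2] = x[0]*h[2] + x[1]*h[3] = -7
  r_xh[3] = x[0]*h[3] = 2
r_xh = [2, -4, -1, 8, -7, 2] (for k = -2, ..., 3)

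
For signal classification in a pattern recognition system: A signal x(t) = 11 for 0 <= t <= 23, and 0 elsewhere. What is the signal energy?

Energy = integral of |x(t)|^2 dt over the signal duration
= 11^2 * 23 = 121 * 23 = 2783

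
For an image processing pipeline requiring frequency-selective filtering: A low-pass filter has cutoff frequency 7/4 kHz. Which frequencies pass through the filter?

A low-pass filter passes all frequencies below the cutoff frequency 7/4 kHz and attenuates higher frequencies.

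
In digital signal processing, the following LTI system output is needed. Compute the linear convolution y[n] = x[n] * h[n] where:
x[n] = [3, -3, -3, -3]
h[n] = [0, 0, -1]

y[n] = sum_k x[k]*h[n-k]. Output length = len(x) + len(h) - 1 = 4 + 3 - 1 = 6.
y[0] = 3*0 = 0
y[1] = -3*0 + 3*0 = 0
y[2] = -3*0 + -3*0 + 3*-1 = -3
y[3] = -3*0 + -3*0 + -3*-1 = 3
y[4] = -3*0 + -3*-1 = 3
y[5] = -3*-1 = 3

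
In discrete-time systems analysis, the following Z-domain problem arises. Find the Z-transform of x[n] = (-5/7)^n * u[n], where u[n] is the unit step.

The Z-transform of a^n * u[n] is z/(z-a) for |z| > |a|.
Here a = -5/7, so X(z) = z/(z - (-5/7)) = 7z/(7z + 5)
ROC: |z| > 5/7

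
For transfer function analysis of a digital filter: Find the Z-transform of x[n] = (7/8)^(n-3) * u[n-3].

Time-shifting property: if X(z) = Z{x[n]}, then Z{x[n-d]} = z^(-d) * X(z)
X(z) = z/(z - 7/8) for x[n] = (7/8)^n * u[n]
Z{x[n-3]} = z^(-3) * z/(z - 7/8) = z^(-2)/(z - 7/8)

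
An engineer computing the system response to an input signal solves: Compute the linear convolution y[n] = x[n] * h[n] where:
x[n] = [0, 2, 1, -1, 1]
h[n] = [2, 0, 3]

y[n] = sum_k x[k]*h[n-k]. Output length = len(x) + len(h) - 1 = 5 + 3 - 1 = 7.
y[0] = 0*2 = 0
y[1] = 2*2 + 0*0 = 4
y[2] = 1*2 + 2*0 + 0*3 = 2
y[3] = -1*2 + 1*0 + 2*3 = 4
y[4] = 1*2 + -1*0 + 1*3 = 5
y[5] = 1*0 + -1*3 = -3
y[6] = 1*3 = 3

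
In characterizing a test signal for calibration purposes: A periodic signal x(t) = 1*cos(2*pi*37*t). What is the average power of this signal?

Average power of A*cos(wt) is A^2/2.
P = 1^2 / 2 = 1/2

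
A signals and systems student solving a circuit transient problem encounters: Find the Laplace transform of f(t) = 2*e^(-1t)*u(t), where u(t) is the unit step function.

Standard Laplace transform pair:
e^(-at)*u(t) <-> 1/(s+a)
With a = 1: L{2*e^(-1t)*u(t)} = 2/(s+1), ROC: Re(s) > -1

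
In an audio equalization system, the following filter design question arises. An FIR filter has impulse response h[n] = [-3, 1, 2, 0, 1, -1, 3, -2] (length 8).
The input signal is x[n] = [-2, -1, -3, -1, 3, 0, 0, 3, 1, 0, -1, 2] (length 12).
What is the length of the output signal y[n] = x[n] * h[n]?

For linear convolution, the output length is:
len(y) = len(x) + len(h) - 1 = 12 + 8 - 1 = 19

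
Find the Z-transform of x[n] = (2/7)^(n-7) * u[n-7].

Time-shifting property: if X(z) = Z{x[n]}, then Z{x[n-d]} = z^(-d) * X(z)
X(z) = z/(z - 2/7) for x[n] = (2/7)^n * u[n]
Z{x[n-7]} = z^(-7) * z/(z - 2/7) = z^(-6)/(z - 2/7)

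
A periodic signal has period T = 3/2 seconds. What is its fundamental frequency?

The fundamental frequency is the reciprocal of the period.
f = 1/T = 1/(3/2) = 2/3 Hz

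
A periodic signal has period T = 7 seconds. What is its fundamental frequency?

The fundamental frequency is the reciprocal of the period.
f = 1/T = 1/(7) = 1/7 Hz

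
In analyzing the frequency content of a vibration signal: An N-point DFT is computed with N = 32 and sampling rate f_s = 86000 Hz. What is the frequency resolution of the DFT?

DFT frequency resolution = f_s / N
= 86000 / 32 = 5375/2 Hz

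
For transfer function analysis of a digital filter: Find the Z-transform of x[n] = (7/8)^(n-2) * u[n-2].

Time-shifting property: if X(z) = Z{x[n]}, then Z{x[n-d]} = z^(-d) * X(z)
X(z) = z/(z - 7/8) for x[n] = (7/8)^n * u[n]
Z{x[n-2]} = z^(-2) * z/(z - 7/8) = z^(-1)/(z - 7/8)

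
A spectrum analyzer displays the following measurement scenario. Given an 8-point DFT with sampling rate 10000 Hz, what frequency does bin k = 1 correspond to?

The frequency of DFT bin k is: f_k = k * f_s / N
f_1 = 1 * 10000 / 8 = 1250 Hz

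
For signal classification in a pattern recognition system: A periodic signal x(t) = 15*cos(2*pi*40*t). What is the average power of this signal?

Average power of A*cos(wt) is A^2/2.
P = 15^2 / 2 = 225/2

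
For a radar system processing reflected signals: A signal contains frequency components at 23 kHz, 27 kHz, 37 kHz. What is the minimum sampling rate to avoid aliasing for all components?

The highest frequency component is f_max = 37 kHz.
Nyquist rate = 2 * f_max = 2 * 37 kHz = 74 kHz.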